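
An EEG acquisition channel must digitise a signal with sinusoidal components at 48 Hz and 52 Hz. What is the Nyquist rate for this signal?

104 Hz

Highest-frequency component: 52 Hz.
Nyquist rate = 2 × 52 Hz = 104 Hz.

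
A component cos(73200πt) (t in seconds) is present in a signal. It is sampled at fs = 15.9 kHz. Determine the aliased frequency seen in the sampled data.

4.8 kHz

ω = 73200π rad/s → f = ω/(2π) = 36600 Hz = 36.6 kHz.
36.6 kHz mod fs = 4.8 kHz.
4.8 kHz ≤ fs/2 = 7.95 kHz, appears at 4.8 kHz.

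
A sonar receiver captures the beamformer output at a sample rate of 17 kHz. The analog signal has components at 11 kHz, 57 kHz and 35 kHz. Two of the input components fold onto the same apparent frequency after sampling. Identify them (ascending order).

fs/2 = 8.5 kHz.
11 kHz > fs/2 = 8.5 kHz, folds to fs − 11 kHz = 6 kHz.
57 kHz mod fs = 6 kHz.
6 kHz ≤ fs/2 = 8.5 kHz, appears at 6 kHz.
35 kHz mod fs = 1 kHz.
1 kHz ≤ fs/2 = 8.5 kHz, appears at 1 kHz.
11 kHz and 57 kHz both map to 6 kHz.

11 kHz, 57 kHz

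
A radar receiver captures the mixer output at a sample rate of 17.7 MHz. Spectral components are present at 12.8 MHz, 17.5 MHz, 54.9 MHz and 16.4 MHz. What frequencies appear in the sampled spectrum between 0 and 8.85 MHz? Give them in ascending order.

fs/2 = 8.85 MHz.
12.8 MHz > fs/2 = 8.85 MHz, folds to fs − 12.8 MHz = 4.9 MHz.
17.5 MHz > fs/2 = 8.85 MHz, folds to fs − 17.5 MHz = 0.2 MHz.
54.9 MHz mod fs = 1.8 MHz.
1.8 MHz ≤ fs/2 = 8.85 MHz, appears at 1.8 MHz.
16.4 MHz > fs/2 = 8.85 MHz, folds to fs − 16.4 MHz = 1.3 MHz.
Distinct values: {0.2 MHz, 1.3 MHz, 1.8 MHz, 4.9 MHz}.

0.2 MHz, 1.3 MHz, 1.8 MHz, 4.9 MHz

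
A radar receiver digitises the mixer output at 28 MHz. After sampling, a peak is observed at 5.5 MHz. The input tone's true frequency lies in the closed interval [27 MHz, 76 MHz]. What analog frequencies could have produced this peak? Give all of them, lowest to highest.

Frequencies that alias to 5.5 MHz are k·fs ± 5.5 MHz for integer k ≥ 0.
k=0: 5.5 MHz.
k=1: 22.5 MHz, 33.5 MHz.
k=2: 50.5 MHz, 61.5 MHz.
k=3: 78.5 MHz, 89.5 MHz.
Within [27 MHz, 76 MHz]: 33.5 MHz, 50.5 MHz, 61.5 MHz.

33.5 MHz, 50.5 MHz, 61.5 MHz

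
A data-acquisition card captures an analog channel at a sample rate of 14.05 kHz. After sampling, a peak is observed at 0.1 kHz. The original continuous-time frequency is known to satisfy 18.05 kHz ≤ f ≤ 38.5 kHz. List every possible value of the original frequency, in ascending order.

28 kHz, 28.2 kHz

Frequencies that alias to 0.1 kHz are k·fs ± 0.1 kHz for integer k ≥ 0.
k=0: 0.1 kHz.
k=1: 13.95 kHz, 14.15 kHz.
k=2: 28 kHz, 28.2 kHz.
k=3: 42.05 kHz, 42.25 kHz.
Within [18.05 kHz, 38.5 kHz]: 28 kHz, 28.2 kHz.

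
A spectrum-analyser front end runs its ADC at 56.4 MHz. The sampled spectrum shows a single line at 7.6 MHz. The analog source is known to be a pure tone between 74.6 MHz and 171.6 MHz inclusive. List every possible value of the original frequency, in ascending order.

Frequencies that alias to 7.6 MHz are k·fs ± 7.6 MHz for integer k ≥ 0.
k=0: 7.6 MHz.
k=1: 48.8 MHz, 64 MHz.
k=2: 105.2 MHz, 120.4 MHz.
k=3: 161.6 MHz, 176.8 MHz.
k=4: 218 MHz, 233.2 MHz.
Within [74.6 MHz, 171.6 MHz]: 105.2 MHz, 120.4 MHz, 161.6 MHz.

105.2 MHz, 120.4 MHz, 161.6 MHz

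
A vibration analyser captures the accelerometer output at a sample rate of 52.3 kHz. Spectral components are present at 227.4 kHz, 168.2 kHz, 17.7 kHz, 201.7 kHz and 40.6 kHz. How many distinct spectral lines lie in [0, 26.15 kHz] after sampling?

fs/2 = 26.15 kHz.
227.4 kHz mod fs = 18.2 kHz.
18.2 kHz ≤ fs/2 = 26.15 kHz, appears at 18.2 kHz.
168.2 kHz mod fs = 11.3 kHz.
11.3 kHz ≤ fs/2 = 26.15 kHz, appears at 11.3 kHz.
17.7 kHz ≤ fs/2 = 26.15 kHz, passes unchanged.
201.7 kHz mod fs = 44.8 kHz.
44.8 kHz > fs/2 = 26.15 kHz, folds to fs − 44.8 kHz = 7.5 kHz.
40.6 kHz > fs/2 = 26.15 kHz, folds to fs − 40.6 kHz = 11.7 kHz.
Distinct values: {7.5 kHz, 11.3 kHz, 11.7 kHz, 17.7 kHz, 18.2 kHz} → 5.

5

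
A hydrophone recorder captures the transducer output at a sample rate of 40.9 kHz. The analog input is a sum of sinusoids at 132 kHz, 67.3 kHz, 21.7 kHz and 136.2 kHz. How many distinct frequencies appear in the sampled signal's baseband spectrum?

fs/2 = 20.45 kHz.
132 kHz mod fs = 9.3 kHz.
9.3 kHz ≤ fs/2 = 20.45 kHz, appears at 9.3 kHz.
67.3 kHz mod fs = 26.4 kHz.
26.4 kHz > fs/2 = 20.45 kHz, folds to fs − 26.4 kHz = 14.5 kHz.
21.7 kHz > fs/2 = 20.45 kHz, folds to fs − 21.7 kHz = 19.2 kHz.
136.2 kHz mod fs = 13.5 kHz.
13.5 kHz ≤ fs/2 = 20.45 kHz, appears at 13.5 kHz.
Distinct values: {9.3 kHz, 13.5 kHz, 14.5 kHz, 19.2 kHz} → 4.

4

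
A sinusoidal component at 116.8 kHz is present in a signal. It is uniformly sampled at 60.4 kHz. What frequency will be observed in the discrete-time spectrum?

116.8 kHz mod fs = 56.4 kHz.
56.4 kHz > fs/2 = 30.2 kHz, folds to fs − 56.4 kHz = 4 kHz.

4 kHz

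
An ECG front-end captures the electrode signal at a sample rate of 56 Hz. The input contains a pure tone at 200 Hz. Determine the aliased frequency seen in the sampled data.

24 Hz

200 Hz mod fs = 32 Hz.
32 Hz > fs/2 = 28 Hz, folds to fs − 32 Hz = 24 Hz.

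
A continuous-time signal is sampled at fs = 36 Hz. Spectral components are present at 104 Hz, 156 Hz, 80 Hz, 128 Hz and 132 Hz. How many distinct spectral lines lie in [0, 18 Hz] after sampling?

4

fs/2 = 18 Hz.
104 Hz mod fs = 32 Hz.
32 Hz > fs/2 = 18 Hz, folds to fs − 32 Hz = 4 Hz.
156 Hz mod fs = 12 Hz.
12 Hz ≤ fs/2 = 18 Hz, appears at 12 Hz.
80 Hz mod fs = 8 Hz.
8 Hz ≤ fs/2 = 18 Hz, appears at 8 Hz.
128 Hz mod fs = 20 Hz.
20 Hz > fs/2 = 18 Hz, folds to fs − 20 Hz = 16 Hz.
132 Hz mod fs = 24 Hz.
24 Hz > fs/2 = 18 Hz, folds to fs − 24 Hz = 12 Hz.
Distinct values: {4 Hz, 8 Hz, 12 Hz, 16 Hz} → 4.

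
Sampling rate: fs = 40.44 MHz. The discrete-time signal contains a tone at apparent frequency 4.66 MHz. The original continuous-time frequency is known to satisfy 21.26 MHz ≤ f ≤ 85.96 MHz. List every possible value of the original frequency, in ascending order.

Frequencies that alias to 4.66 MHz are k·fs ± 4.66 MHz for integer k ≥ 0.
k=0: 4.66 MHz.
k=1: 35.78 MHz, 45.1 MHz.
k=2: 76.22 MHz, 85.54 MHz.
k=3: 116.66 MHz, 125.98 MHz.
Within [21.26 MHz, 85.96 MHz]: 35.78 MHz, 45.1 MHz, 76.22 MHz, 85.54 MHz.

35.78 MHz, 45.1 MHz, 76.22 MHz, 85.54 MHz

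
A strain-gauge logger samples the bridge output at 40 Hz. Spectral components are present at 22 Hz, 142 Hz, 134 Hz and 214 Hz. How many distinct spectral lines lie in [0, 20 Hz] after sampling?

fs/2 = 20 Hz.
22 Hz > fs/2 = 20 Hz, folds to fs − 22 Hz = 18 Hz.
142 Hz mod fs = 22 Hz.
22 Hz > fs/2 = 20 Hz, folds to fs − 22 Hz = 18 Hz.
134 Hz mod fs = 14 Hz.
14 Hz ≤ fs/2 = 20 Hz, appears at 14 Hz.
214 Hz mod fs = 14 Hz.
14 Hz ≤ fs/2 = 20 Hz, appears at 14 Hz.
Distinct values: {14 Hz, 18 Hz} → 2.

2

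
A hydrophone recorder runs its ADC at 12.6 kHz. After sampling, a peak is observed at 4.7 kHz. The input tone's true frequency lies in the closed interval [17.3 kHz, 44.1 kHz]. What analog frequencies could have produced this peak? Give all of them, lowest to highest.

17.3 kHz, 20.5 kHz, 29.9 kHz, 33.1 kHz, 42.5 kHz

Frequencies that alias to 4.7 kHz are k·fs ± 4.7 kHz for integer k ≥ 0.
k=0: 4.7 kHz.
k=1: 7.9 kHz, 17.3 kHz.
k=2: 20.5 kHz, 29.9 kHz.
k=3: 33.1 kHz, 42.5 kHz.
k=4: 45.7 kHz, 55.1 kHz.
Within [17.3 kHz, 44.1 kHz]: 17.3 kHz, 20.5 kHz, 29.9 kHz, 33.1 kHz, 42.5 kHz.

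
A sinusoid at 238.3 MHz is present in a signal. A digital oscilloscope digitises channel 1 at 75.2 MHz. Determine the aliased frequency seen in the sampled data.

238.3 MHz mod fs = 12.7 MHz.
12.7 MHz ≤ fs/2 = 37.6 MHz, appears at 12.7 MHz.

12.7 MHz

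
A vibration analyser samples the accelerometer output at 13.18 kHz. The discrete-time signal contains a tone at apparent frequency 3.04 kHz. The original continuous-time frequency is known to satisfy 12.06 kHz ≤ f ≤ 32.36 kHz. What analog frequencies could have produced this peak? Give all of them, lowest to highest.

Frequencies that alias to 3.04 kHz are k·fs ± 3.04 kHz for integer k ≥ 0.
k=0: 3.04 kHz.
k=1: 10.14 kHz, 16.22 kHz.
k=2: 23.32 kHz, 29.4 kHz.
k=3: 36.5 kHz, 42.58 kHz.
Within [12.06 kHz, 32.36 kHz]: 16.22 kHz, 23.32 kHz, 29.4 kHz.

16.22 kHz, 23.32 kHz, 29.4 kHz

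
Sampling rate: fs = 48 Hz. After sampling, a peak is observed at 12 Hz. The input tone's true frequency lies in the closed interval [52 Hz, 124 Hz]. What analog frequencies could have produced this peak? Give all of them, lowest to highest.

60 Hz, 84 Hz, 108 Hz

Frequencies that alias to 12 Hz are k·fs ± 12 Hz for integer k ≥ 0.
k=0: 12 Hz.
k=1: 36 Hz, 60 Hz.
k=2: 84 Hz, 108 Hz.
k=3: 132 Hz, 156 Hz.
Within [52 Hz, 124 Hz]: 60 Hz, 84 Hz, 108 Hz.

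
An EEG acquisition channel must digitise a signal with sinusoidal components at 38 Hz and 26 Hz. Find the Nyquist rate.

76 Hz

Highest-frequency component: 38 Hz.
Nyquist rate = 2 × 38 Hz = 76 Hz.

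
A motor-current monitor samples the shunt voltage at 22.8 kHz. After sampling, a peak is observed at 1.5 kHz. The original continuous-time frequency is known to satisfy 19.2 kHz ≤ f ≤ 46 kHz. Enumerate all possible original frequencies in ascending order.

21.3 kHz, 24.3 kHz, 44.1 kHz

Frequencies that alias to 1.5 kHz are k·fs ± 1.5 kHz for integer k ≥ 0.
k=0: 1.5 kHz.
k=1: 21.3 kHz, 24.3 kHz.
k=2: 44.1 kHz, 47.1 kHz.
k=3: 66.9 kHz, 69.9 kHz.
Within [19.2 kHz, 46 kHz]: 21.3 kHz, 24.3 kHz, 44.1 kHz.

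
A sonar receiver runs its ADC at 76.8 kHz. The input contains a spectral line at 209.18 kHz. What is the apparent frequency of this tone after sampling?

209.18 kHz mod fs = 55.58 kHz.
55.58 kHz > fs/2 = 38.4 kHz, folds to fs − 55.58 kHz = 21.22 kHz.

21.22 kHz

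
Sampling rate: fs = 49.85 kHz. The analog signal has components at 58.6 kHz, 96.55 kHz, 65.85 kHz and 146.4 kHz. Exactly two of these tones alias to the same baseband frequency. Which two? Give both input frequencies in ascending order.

fs/2 = 24.925 kHz.
58.6 kHz mod fs = 8.75 kHz.
8.75 kHz ≤ fs/2 = 24.925 kHz, appears at 8.75 kHz.
96.55 kHz mod fs = 46.7 kHz.
46.7 kHz > fs/2 = 24.925 kHz, folds to fs − 46.7 kHz = 3.15 kHz.
65.85 kHz mod fs = 16 kHz.
16 kHz ≤ fs/2 = 24.925 kHz, appears at 16 kHz.
146.4 kHz mod fs = 46.7 kHz.
46.7 kHz > fs/2 = 24.925 kHz, folds to fs − 46.7 kHz = 3.15 kHz.
96.55 kHz and 146.4 kHz both map to 3.15 kHz.

96.55 kHz, 146.4 kHz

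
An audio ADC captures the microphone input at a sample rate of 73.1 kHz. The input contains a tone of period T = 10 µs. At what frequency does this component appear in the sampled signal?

T = 10 µs → f = 1/T = 100 kHz.
100 kHz mod fs = 26.9 kHz.
26.9 kHz ≤ fs/2 = 36.55 kHz, appears at 26.9 kHz.

26.9 kHz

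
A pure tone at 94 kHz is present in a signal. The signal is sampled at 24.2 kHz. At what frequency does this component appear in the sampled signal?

94 kHz mod fs = 21.4 kHz.
21.4 kHz > fs/2 = 12.1 kHz, folds to fs − 21.4 kHz = 2.8 kHz.

2.8 kHz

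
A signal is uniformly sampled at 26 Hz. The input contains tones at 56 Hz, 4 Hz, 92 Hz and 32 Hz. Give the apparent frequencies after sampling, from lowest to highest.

4 Hz, 6 Hz, 12 Hz

fs/2 = 13 Hz.
56 Hz mod fs = 4 Hz.
4 Hz ≤ fs/2 = 13 Hz, appears at 4 Hz.
4 Hz ≤ fs/2 = 13 Hz, passes unchanged.
92 Hz mod fs = 14 Hz.
14 Hz > fs/2 = 13 Hz, folds to fs − 14 Hz = 12 Hz.
32 Hz mod fs = 6 Hz.
6 Hz ≤ fs/2 = 13 Hz, appears at 6 Hz.
Distinct values: {4 Hz, 6 Hz, 12 Hz}.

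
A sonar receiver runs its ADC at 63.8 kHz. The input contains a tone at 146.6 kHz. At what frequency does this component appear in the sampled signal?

146.6 kHz mod fs = 19 kHz.
19 kHz ≤ fs/2 = 31.9 kHz, appears at 19 kHz.

19 kHz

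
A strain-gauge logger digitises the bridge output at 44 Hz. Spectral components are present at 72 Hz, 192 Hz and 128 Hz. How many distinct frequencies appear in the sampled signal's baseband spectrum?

2

fs/2 = 22 Hz.
72 Hz mod fs = 28 Hz.
28 Hz > fs/2 = 22 Hz, folds to fs − 28 Hz = 16 Hz.
192 Hz mod fs = 16 Hz.
16 Hz ≤ fs/2 = 22 Hz, appears at 16 Hz.
128 Hz mod fs = 40 Hz.
40 Hz > fs/2 = 22 Hz, folds to fs − 40 Hz = 4 Hz.
Distinct values: {4 Hz, 16 Hz} → 2.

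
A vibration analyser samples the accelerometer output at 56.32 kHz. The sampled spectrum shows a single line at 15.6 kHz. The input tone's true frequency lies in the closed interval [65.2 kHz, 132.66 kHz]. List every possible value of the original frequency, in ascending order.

Frequencies that alias to 15.6 kHz are k·fs ± 15.6 kHz for integer k ≥ 0.
k=0: 15.6 kHz.
k=1: 40.72 kHz, 71.92 kHz.
k=2: 97.04 kHz, 128.24 kHz.
k=3: 153.36 kHz, 184.56 kHz.
Within [65.2 kHz, 132.66 kHz]: 71.92 kHz, 97.04 kHz, 128.24 kHz.

71.92 kHz, 97.04 kHz, 128.24 kHz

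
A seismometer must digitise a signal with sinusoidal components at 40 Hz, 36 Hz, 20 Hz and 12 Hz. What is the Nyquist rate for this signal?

80 Hz

Highest-frequency component: 40 Hz.
Nyquist rate = 2 × 40 Hz = 80 Hz.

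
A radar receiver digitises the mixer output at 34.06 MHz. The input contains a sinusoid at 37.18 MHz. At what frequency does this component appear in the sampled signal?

37.18 MHz mod fs = 3.12 MHz.
3.12 MHz ≤ fs/2 = 17.03 MHz, appears at 3.12 MHz.

3.12 MHz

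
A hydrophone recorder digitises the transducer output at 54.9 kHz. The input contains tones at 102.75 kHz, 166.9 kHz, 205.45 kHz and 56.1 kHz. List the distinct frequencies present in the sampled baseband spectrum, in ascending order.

1.2 kHz, 2.2 kHz, 7.05 kHz, 14.15 kHz

fs/2 = 27.45 kHz.
102.75 kHz mod fs = 47.85 kHz.
47.85 kHz > fs/2 = 27.45 kHz, folds to fs − 47.85 kHz = 7.05 kHz.
166.9 kHz mod fs = 2.2 kHz.
2.2 kHz ≤ fs/2 = 27.45 kHz, appears at 2.2 kHz.
205.45 kHz mod fs = 40.75 kHz.
40.75 kHz > fs/2 = 27.45 kHz, folds to fs − 40.75 kHz = 14.15 kHz.
56.1 kHz mod fs = 1.2 kHz.
1.2 kHz ≤ fs/2 = 27.45 kHz, appears at 1.2 kHz.
Distinct values: {1.2 kHz, 2.2 kHz, 7.05 kHz, 14.15 kHz}.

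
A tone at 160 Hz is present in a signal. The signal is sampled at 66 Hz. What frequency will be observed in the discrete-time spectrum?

160 Hz mod fs = 28 Hz.
28 Hz ≤ fs/2 = 33 Hz, appears at 28 Hz.

28 Hz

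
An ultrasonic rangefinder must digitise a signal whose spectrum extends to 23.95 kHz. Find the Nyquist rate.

Nyquist rate = 2 × 23.95 kHz = 47.9 kHz.

47.9 kHz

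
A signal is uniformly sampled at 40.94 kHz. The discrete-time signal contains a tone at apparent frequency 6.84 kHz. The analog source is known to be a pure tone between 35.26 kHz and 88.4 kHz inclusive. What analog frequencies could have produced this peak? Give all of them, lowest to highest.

Frequencies that alias to 6.84 kHz are k·fs ± 6.84 kHz for integer k ≥ 0.
k=0: 6.84 kHz.
k=1: 34.1 kHz, 47.78 kHz.
k=2: 75.04 kHz, 88.72 kHz.
k=3: 115.98 kHz, 129.66 kHz.
Within [35.26 kHz, 88.4 kHz]: 47.78 kHz, 75.04 kHz.

47.78 kHz, 75.04 kHz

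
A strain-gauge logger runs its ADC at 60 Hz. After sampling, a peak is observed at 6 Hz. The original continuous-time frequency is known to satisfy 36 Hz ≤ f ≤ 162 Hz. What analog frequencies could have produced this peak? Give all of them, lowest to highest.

Frequencies that alias to 6 Hz are k·fs ± 6 Hz for integer k ≥ 0.
k=0: 6 Hz.
k=1: 54 Hz, 66 Hz.
k=2: 114 Hz, 126 Hz.
k=3: 174 Hz, 186 Hz.
Within [36 Hz, 162 Hz]: 54 Hz, 66 Hz, 114 Hz, 126 Hz.

54 Hz, 66 Hz, 114 Hz, 126 Hz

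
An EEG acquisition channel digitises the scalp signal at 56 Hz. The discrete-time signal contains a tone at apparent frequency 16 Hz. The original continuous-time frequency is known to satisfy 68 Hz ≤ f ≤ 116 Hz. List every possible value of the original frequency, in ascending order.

72 Hz, 96 Hz

Frequencies that alias to 16 Hz are k·fs ± 16 Hz for integer k ≥ 0.
k=0: 16 Hz.
k=1: 40 Hz, 72 Hz.
k=2: 96 Hz, 128 Hz.
k=3: 152 Hz, 184 Hz.
Within [68 Hz, 116 Hz]: 72 Hz, 96 Hz.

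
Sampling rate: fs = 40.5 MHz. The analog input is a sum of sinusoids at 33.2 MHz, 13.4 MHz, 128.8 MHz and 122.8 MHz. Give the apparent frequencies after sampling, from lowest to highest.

fs/2 = 20.25 MHz.
33.2 MHz > fs/2 = 20.25 MHz, folds to fs − 33.2 MHz = 7.3 MHz.
13.4 MHz ≤ fs/2 = 20.25 MHz, passes unchanged.
128.8 MHz mod fs = 7.3 MHz.
7.3 MHz ≤ fs/2 = 20.25 MHz, appears at 7.3 MHz.
122.8 MHz mod fs = 1.3 MHz.
1.3 MHz ≤ fs/2 = 20.25 MHz, appears at 1.3 MHz.
Distinct values: {1.3 MHz, 7.3 MHz, 13.4 MHz}.

1.3 MHz, 7.3 MHz, 13.4 MHz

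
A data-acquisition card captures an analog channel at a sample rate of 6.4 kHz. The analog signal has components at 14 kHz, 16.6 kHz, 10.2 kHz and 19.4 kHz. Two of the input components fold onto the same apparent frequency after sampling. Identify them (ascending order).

10.2 kHz, 16.6 kHz

fs/2 = 3.2 kHz.
14 kHz mod fs = 1.2 kHz.
1.2 kHz ≤ fs/2 = 3.2 kHz, appears at 1.2 kHz.
16.6 kHz mod fs = 3.8 kHz.
3.8 kHz > fs/2 = 3.2 kHz, folds to fs − 3.8 kHz = 2.6 kHz.
10.2 kHz mod fs = 3.8 kHz.
3.8 kHz > fs/2 = 3.2 kHz, folds to fs − 3.8 kHz = 2.6 kHz.
19.4 kHz mod fs = 0.2 kHz.
0.2 kHz ≤ fs/2 = 3.2 kHz, appears at 0.2 kHz.
10.2 kHz and 16.6 kHz both map to 2.6 kHz.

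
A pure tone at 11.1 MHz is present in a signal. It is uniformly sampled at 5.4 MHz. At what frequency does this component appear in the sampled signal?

0.3 MHz

11.1 MHz mod fs = 0.3 MHz.
0.3 MHz ≤ fs/2 = 2.7 MHz, appears at 0.3 MHz.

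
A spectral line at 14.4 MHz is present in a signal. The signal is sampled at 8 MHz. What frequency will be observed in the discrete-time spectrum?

14.4 MHz mod fs = 6.4 MHz.
6.4 MHz > fs/2 = 4 MHz, folds to fs − 6.4 MHz = 1.6 MHz.

1.6 MHz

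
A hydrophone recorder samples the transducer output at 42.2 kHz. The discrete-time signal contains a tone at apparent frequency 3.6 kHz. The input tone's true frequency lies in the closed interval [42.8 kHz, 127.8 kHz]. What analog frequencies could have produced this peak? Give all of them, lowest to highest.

45.8 kHz, 80.8 kHz, 88 kHz, 123 kHz

Frequencies that alias to 3.6 kHz are k·fs ± 3.6 kHz for integer k ≥ 0.
k=0: 3.6 kHz.
k=1: 38.6 kHz, 45.8 kHz.
k=2: 80.8 kHz, 88 kHz.
k=3: 123 kHz, 130.2 kHz.
k=4: 165.2 kHz, 172.4 kHz.
Within [42.8 kHz, 127.8 kHz]: 45.8 kHz, 80.8 kHz, 88 kHz, 123 kHz.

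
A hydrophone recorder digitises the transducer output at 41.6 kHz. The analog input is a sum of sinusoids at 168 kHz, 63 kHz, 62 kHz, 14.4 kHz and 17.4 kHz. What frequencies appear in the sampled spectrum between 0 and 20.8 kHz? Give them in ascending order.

1.6 kHz, 14.4 kHz, 17.4 kHz, 20.2 kHz, 20.4 kHz

fs/2 = 20.8 kHz.
168 kHz mod fs = 1.6 kHz.
1.6 kHz ≤ fs/2 = 20.8 kHz, appears at 1.6 kHz.
63 kHz mod fs = 21.4 kHz.
21.4 kHz > fs/2 = 20.8 kHz, folds to fs − 21.4 kHz = 20.2 kHz.
62 kHz mod fs = 20.4 kHz.
20.4 kHz ≤ fs/2 = 20.8 kHz, appears at 20.4 kHz.
14.4 kHz ≤ fs/2 = 20.8 kHz, passes unchanged.
17.4 kHz ≤ fs/2 = 20.8 kHz, passes unchanged.
Distinct values: {1.6 kHz, 14.4 kHz, 17.4 kHz, 20.2 kHz, 20.4 kHz}.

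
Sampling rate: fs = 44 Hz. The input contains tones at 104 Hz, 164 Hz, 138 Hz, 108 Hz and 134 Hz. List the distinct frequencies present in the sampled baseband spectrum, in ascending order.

2 Hz, 6 Hz, 12 Hz, 16 Hz, 20 Hz

fs/2 = 22 Hz.
104 Hz mod fs = 16 Hz.
16 Hz ≤ fs/2 = 22 Hz, appears at 16 Hz.
164 Hz mod fs = 32 Hz.
32 Hz > fs/2 = 22 Hz, folds to fs − 32 Hz = 12 Hz.
138 Hz mod fs = 6 Hz.
6 Hz ≤ fs/2 = 22 Hz, appears at 6 Hz.
108 Hz mod fs = 20 Hz.
20 Hz ≤ fs/2 = 22 Hz, appears at 20 Hz.
134 Hz mod fs = 2 Hz.
2 Hz ≤ fs/2 = 22 Hz, appears at 2 Hz.
Distinct values: {2 Hz, 6 Hz, 12 Hz, 16 Hz, 20 Hz}.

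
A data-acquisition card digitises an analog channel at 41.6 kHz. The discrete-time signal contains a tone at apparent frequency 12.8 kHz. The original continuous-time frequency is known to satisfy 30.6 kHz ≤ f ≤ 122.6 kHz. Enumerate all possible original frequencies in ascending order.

Frequencies that alias to 12.8 kHz are k·fs ± 12.8 kHz for integer k ≥ 0.
k=0: 12.8 kHz.
k=1: 28.8 kHz, 54.4 kHz.
k=2: 70.4 kHz, 96 kHz.
k=3: 112 kHz, 137.6 kHz.
k=4: 153.6 kHz, 179.2 kHz.
Within [30.6 kHz, 122.6 kHz]: 54.4 kHz, 70.4 kHz, 96 kHz, 112 kHz.

54.4 kHz, 70.4 kHz, 96 kHz, 112 kHz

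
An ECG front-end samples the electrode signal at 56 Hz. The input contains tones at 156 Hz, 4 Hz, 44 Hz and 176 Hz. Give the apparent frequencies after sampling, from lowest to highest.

fs/2 = 28 Hz.
156 Hz mod fs = 44 Hz.
44 Hz > fs/2 = 28 Hz, folds to fs − 44 Hz = 12 Hz.
4 Hz ≤ fs/2 = 28 Hz, passes unchanged.
44 Hz > fs/2 = 28 Hz, folds to fs − 44 Hz = 12 Hz.
176 Hz mod fs = 8 Hz.
8 Hz ≤ fs/2 = 28 Hz, appears at 8 Hz.
Distinct values: {4 Hz, 8 Hz, 12 Hz}.

4 Hz, 8 Hz, 12 Hz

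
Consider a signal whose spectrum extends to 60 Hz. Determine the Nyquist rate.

120 Hz

Nyquist rate = 2 × 60 Hz = 120 Hz.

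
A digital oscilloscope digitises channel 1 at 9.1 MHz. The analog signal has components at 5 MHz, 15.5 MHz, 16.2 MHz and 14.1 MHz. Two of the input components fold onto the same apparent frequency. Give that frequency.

4.1 MHz

fs/2 = 4.55 MHz.
5 MHz > fs/2 = 4.55 MHz, folds to fs − 5 MHz = 4.1 MHz.
15.5 MHz mod fs = 6.4 MHz.
6.4 MHz > fs/2 = 4.55 MHz, folds to fs − 6.4 MHz = 2.7 MHz.
16.2 MHz mod fs = 7.1 MHz.
7.1 MHz > fs/2 = 4.55 MHz, folds to fs − 7.1 MHz = 2 MHz.
14.1 MHz mod fs = 5 MHz.
5 MHz > fs/2 = 4.55 MHz, folds to fs − 5 MHz = 4.1 MHz.
5 MHz and 14.1 MHz both map to 4.1 MHz.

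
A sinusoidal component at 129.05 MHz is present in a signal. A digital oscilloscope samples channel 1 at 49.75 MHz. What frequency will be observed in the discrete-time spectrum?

129.05 MHz mod fs = 29.55 MHz.
29.55 MHz > fs/2 = 24.875 MHz, folds to fs − 29.55 MHz = 20.2 MHz.

20.2 MHz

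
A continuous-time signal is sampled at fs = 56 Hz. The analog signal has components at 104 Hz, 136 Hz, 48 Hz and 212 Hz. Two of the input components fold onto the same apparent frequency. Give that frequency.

8 Hz

fs/2 = 28 Hz.
104 Hz mod fs = 48 Hz.
48 Hz > fs/2 = 28 Hz, folds to fs − 48 Hz = 8 Hz.
136 Hz mod fs = 24 Hz.
24 Hz ≤ fs/2 = 28 Hz, appears at 24 Hz.
48 Hz > fs/2 = 28 Hz, folds to fs − 48 Hz = 8 Hz.
212 Hz mod fs = 44 Hz.
44 Hz > fs/2 = 28 Hz, folds to fs − 44 Hz = 12 Hz.
48 Hz and 104 Hz both map to 8 Hz.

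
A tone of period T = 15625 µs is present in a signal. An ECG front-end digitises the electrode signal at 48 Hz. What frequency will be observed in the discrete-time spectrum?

16 Hz

T = 15625 µs → f = 1/T = 64 Hz.
64 Hz mod fs = 16 Hz.
16 Hz ≤ fs/2 = 24 Hz, appears at 16 Hz.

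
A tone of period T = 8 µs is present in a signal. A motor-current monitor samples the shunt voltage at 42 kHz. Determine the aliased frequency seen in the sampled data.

T = 8 µs → f = 1/T = 125 kHz.
125 kHz mod fs = 41 kHz.
41 kHz > fs/2 = 21 kHz, folds to fs − 41 kHz = 1 kHz.

1 kHz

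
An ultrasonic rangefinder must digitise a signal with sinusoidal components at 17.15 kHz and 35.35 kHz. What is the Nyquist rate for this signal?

Highest-frequency component: 35.35 kHz.
Nyquist rate = 2 × 35.35 kHz = 70.7 kHz.

70.7 kHz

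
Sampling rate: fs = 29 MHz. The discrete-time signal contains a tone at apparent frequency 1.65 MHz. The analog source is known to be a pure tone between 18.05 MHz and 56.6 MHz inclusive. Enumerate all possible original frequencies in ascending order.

Frequencies that alias to 1.65 MHz are k·fs ± 1.65 MHz for integer k ≥ 0.
k=0: 1.65 MHz.
k=1: 27.35 MHz, 30.65 MHz.
k=2: 56.35 MHz, 59.65 MHz.
k=3: 85.35 MHz, 88.65 MHz.
Within [18.05 MHz, 56.6 MHz]: 27.35 MHz, 30.65 MHz, 56.35 MHz.

27.35 MHz, 30.65 MHz, 56.35 MHz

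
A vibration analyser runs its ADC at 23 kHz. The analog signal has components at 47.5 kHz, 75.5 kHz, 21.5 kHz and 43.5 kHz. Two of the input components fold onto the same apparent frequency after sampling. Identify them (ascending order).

fs/2 = 11.5 kHz.
47.5 kHz mod fs = 1.5 kHz.
1.5 kHz ≤ fs/2 = 11.5 kHz, appears at 1.5 kHz.
75.5 kHz mod fs = 6.5 kHz.
6.5 kHz ≤ fs/2 = 11.5 kHz, appears at 6.5 kHz.
21.5 kHz > fs/2 = 11.5 kHz, folds to fs − 21.5 kHz = 1.5 kHz.
43.5 kHz mod fs = 20.5 kHz.
20.5 kHz > fs/2 = 11.5 kHz, folds to fs − 20.5 kHz = 2.5 kHz.
21.5 kHz and 47.5 kHz both map to 1.5 kHz.

21.5 kHz, 47.5 kHz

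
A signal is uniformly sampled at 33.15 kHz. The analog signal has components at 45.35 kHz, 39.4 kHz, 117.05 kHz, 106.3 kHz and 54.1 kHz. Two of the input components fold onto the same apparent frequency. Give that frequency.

fs/2 = 16.575 kHz.
45.35 kHz mod fs = 12.2 kHz.
12.2 kHz ≤ fs/2 = 16.575 kHz, appears at 12.2 kHz.
39.4 kHz mod fs = 6.25 kHz.
6.25 kHz ≤ fs/2 = 16.575 kHz, appears at 6.25 kHz.
117.05 kHz mod fs = 17.6 kHz.
17.6 kHz > fs/2 = 16.575 kHz, folds to fs − 17.6 kHz = 15.55 kHz.
106.3 kHz mod fs = 6.85 kHz.
6.85 kHz ≤ fs/2 = 16.575 kHz, appears at 6.85 kHz.
54.1 kHz mod fs = 20.95 kHz.
20.95 kHz > fs/2 = 16.575 kHz, folds to fs − 20.95 kHz = 12.2 kHz.
45.35 kHz and 54.1 kHz both map to 12.2 kHz.

12.2 kHz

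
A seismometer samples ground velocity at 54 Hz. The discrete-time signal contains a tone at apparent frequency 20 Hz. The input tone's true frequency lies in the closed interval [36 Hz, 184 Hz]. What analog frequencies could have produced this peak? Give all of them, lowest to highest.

Frequencies that alias to 20 Hz are k·fs ± 20 Hz for integer k ≥ 0.
k=0: 20 Hz.
k=1: 34 Hz, 74 Hz.
k=2: 88 Hz, 128 Hz.
k=3: 142 Hz, 182 Hz.
k=4: 196 Hz, 236 Hz.
Within [36 Hz, 184 Hz]: 74 Hz, 88 Hz, 128 Hz, 142 Hz, 182 Hz.

74 Hz, 88 Hz, 128 Hz, 142 Hz, 182 Hz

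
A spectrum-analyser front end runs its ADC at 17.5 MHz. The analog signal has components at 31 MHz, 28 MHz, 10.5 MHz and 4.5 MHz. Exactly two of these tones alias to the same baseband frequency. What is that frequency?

7 MHz

fs/2 = 8.75 MHz.
31 MHz mod fs = 13.5 MHz.
13.5 MHz > fs/2 = 8.75 MHz, folds to fs − 13.5 MHz = 4 MHz.
28 MHz mod fs = 10.5 MHz.
10.5 MHz > fs/2 = 8.75 MHz, folds to fs − 10.5 MHz = 7 MHz.
10.5 MHz > fs/2 = 8.75 MHz, folds to fs − 10.5 MHz = 7 MHz.
4.5 MHz ≤ fs/2 = 8.75 MHz, passes unchanged.
10.5 MHz and 28 MHz both map to 7 MHz.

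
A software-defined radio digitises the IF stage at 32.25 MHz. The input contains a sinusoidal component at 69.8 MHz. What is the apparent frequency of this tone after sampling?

69.8 MHz mod fs = 5.3 MHz.
5.3 MHz ≤ fs/2 = 16.125 MHz, appears at 5.3 MHz.

5.3 MHz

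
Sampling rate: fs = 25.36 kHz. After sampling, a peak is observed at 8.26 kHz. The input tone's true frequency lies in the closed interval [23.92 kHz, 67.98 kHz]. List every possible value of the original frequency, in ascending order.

33.62 kHz, 42.46 kHz, 58.98 kHz, 67.82 kHz

Frequencies that alias to 8.26 kHz are k·fs ± 8.26 kHz for integer k ≥ 0.
k=0: 8.26 kHz.
k=1: 17.1 kHz, 33.62 kHz.
k=2: 42.46 kHz, 58.98 kHz.
k=3: 67.82 kHz, 84.34 kHz.
k=4: 93.18 kHz, 109.7 kHz.
Within [23.92 kHz, 67.98 kHz]: 33.62 kHz, 42.46 kHz, 58.98 kHz, 67.82 kHz.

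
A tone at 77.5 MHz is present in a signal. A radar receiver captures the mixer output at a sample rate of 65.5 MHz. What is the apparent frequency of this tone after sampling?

12 MHz

77.5 MHz mod fs = 12 MHz.
12 MHz ≤ fs/2 = 32.75 MHz, appears at 12 MHz.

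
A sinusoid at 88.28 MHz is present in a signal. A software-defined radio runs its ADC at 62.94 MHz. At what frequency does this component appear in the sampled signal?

25.34 MHz

88.28 MHz mod fs = 25.34 MHz.
25.34 MHz ≤ fs/2 = 31.47 MHz, appears at 25.34 MHz.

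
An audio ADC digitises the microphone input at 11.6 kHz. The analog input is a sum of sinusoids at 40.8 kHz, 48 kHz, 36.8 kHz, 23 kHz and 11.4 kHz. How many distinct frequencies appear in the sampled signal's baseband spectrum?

4

fs/2 = 5.8 kHz.
40.8 kHz mod fs = 6 kHz.
6 kHz > fs/2 = 5.8 kHz, folds to fs − 6 kHz = 5.6 kHz.
48 kHz mod fs = 1.6 kHz.
1.6 kHz ≤ fs/2 = 5.8 kHz, appears at 1.6 kHz.
36.8 kHz mod fs = 2 kHz.
2 kHz ≤ fs/2 = 5.8 kHz, appears at 2 kHz.
23 kHz mod fs = 11.4 kHz.
11.4 kHz > fs/2 = 5.8 kHz, folds to fs − 11.4 kHz = 0.2 kHz.
11.4 kHz > fs/2 = 5.8 kHz, folds to fs − 11.4 kHz = 0.2 kHz.
Distinct values: {0.2 kHz, 1.6 kHz, 2 kHz, 5.6 kHz} → 4.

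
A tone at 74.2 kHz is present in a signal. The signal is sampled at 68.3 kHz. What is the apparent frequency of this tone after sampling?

5.9 kHz

74.2 kHz mod fs = 5.9 kHz.
5.9 kHz ≤ fs/2 = 34.15 kHz, appears at 5.9 kHz.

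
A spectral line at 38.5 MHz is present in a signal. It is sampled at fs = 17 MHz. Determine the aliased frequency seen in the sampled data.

4.5 MHz

38.5 MHz mod fs = 4.5 MHz.
4.5 MHz ≤ fs/2 = 8.5 MHz, appears at 4.5 MHz.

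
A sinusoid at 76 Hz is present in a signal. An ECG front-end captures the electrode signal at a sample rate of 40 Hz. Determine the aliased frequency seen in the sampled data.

4 Hz

76 Hz mod fs = 36 Hz.
36 Hz > fs/2 = 20 Hz, folds to fs − 36 Hz = 4 Hz.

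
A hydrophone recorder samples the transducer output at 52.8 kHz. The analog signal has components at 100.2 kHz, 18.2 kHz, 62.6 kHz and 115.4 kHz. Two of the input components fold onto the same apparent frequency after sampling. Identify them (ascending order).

62.6 kHz, 115.4 kHz

fs/2 = 26.4 kHz.
100.2 kHz mod fs = 47.4 kHz.
47.4 kHz > fs/2 = 26.4 kHz, folds to fs − 47.4 kHz = 5.4 kHz.
18.2 kHz ≤ fs/2 = 26.4 kHz, passes unchanged.
62.6 kHz mod fs = 9.8 kHz.
9.8 kHz ≤ fs/2 = 26.4 kHz, appears at 9.8 kHz.
115.4 kHz mod fs = 9.8 kHz.
9.8 kHz ≤ fs/2 = 26.4 kHz, appears at 9.8 kHz.
62.6 kHz and 115.4 kHz both map to 9.8 kHz.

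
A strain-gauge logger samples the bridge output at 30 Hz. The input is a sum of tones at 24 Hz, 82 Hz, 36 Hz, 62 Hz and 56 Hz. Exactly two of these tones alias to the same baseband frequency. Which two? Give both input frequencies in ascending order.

24 Hz, 36 Hz

fs/2 = 15 Hz.
24 Hz > fs/2 = 15 Hz, folds to fs − 24 Hz = 6 Hz.
82 Hz mod fs = 22 Hz.
22 Hz > fs/2 = 15 Hz, folds to fs − 22 Hz = 8 Hz.
36 Hz mod fs = 6 Hz.
6 Hz ≤ fs/2 = 15 Hz, appears at 6 Hz.
62 Hz mod fs = 2 Hz.
2 Hz ≤ fs/2 = 15 Hz, appears at 2 Hz.
56 Hz mod fs = 26 Hz.
26 Hz > fs/2 = 15 Hz, folds to fs − 26 Hz = 4 Hz.
24 Hz and 36 Hz both map to 6 Hz.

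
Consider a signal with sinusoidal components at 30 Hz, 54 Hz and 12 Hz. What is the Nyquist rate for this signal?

Highest-frequency component: 54 Hz.
Nyquist rate = 2 × 54 Hz = 108 Hz.

108 Hz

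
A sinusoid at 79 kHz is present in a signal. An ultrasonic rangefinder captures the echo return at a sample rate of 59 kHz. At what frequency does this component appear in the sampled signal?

20 kHz

79 kHz mod fs = 20 kHz.
20 kHz ≤ fs/2 = 29.5 kHz, appears at 20 kHz.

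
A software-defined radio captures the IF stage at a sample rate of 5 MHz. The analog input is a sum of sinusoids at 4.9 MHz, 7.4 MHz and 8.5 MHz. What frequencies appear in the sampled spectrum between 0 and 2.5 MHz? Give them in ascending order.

0.1 MHz, 1.5 MHz, 2.4 MHz

fs/2 = 2.5 MHz.
4.9 MHz > fs/2 = 2.5 MHz, folds to fs − 4.9 MHz = 0.1 MHz.
7.4 MHz mod fs = 2.4 MHz.
2.4 MHz ≤ fs/2 = 2.5 MHz, appears at 2.4 MHz.
8.5 MHz mod fs = 3.5 MHz.
3.5 MHz > fs/2 = 2.5 MHz, folds to fs − 3.5 MHz = 1.5 MHz.
Distinct values: {0.1 MHz, 1.5 MHz, 2.4 MHz}.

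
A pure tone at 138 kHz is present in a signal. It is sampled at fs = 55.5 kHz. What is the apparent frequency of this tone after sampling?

27 kHz

138 kHz mod fs = 27 kHz.
27 kHz ≤ fs/2 = 27.75 kHz, appears at 27 kHz.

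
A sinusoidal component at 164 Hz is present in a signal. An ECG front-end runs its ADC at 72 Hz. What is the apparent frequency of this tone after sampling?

20 Hz

164 Hz mod fs = 20 Hz.
20 Hz ≤ fs/2 = 36 Hz, appears at 20 Hz.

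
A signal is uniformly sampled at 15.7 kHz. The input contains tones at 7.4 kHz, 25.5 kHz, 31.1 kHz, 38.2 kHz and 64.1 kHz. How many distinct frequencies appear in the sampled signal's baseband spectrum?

5

fs/2 = 7.85 kHz.
7.4 kHz ≤ fs/2 = 7.85 kHz, passes unchanged.
25.5 kHz mod fs = 9.8 kHz.
9.8 kHz > fs/2 = 7.85 kHz, folds to fs − 9.8 kHz = 5.9 kHz.
31.1 kHz mod fs = 15.4 kHz.
15.4 kHz > fs/2 = 7.85 kHz, folds to fs − 15.4 kHz = 0.3 kHz.
38.2 kHz mod fs = 6.8 kHz.
6.8 kHz ≤ fs/2 = 7.85 kHz, appears at 6.8 kHz.
64.1 kHz mod fs = 1.3 kHz.
1.3 kHz ≤ fs/2 = 7.85 kHz, appears at 1.3 kHz.
Distinct values: {0.3 kHz, 1.3 kHz, 5.9 kHz, 6.8 kHz, 7.4 kHz} → 5.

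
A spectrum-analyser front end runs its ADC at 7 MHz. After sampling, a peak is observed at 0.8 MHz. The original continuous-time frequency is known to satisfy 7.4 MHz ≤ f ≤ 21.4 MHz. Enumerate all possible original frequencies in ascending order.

Frequencies that alias to 0.8 MHz are k·fs ± 0.8 MHz for integer k ≥ 0.
k=0: 0.8 MHz.
k=1: 6.2 MHz, 7.8 MHz.
k=2: 13.2 MHz, 14.8 MHz.
k=3: 20.2 MHz, 21.8 MHz.
k=4: 27.2 MHz, 28.8 MHz.
Within [7.4 MHz, 21.4 MHz]: 7.8 MHz, 13.2 MHz, 14.8 MHz, 20.2 MHz.

7.8 MHz, 13.2 MHz, 14.8 MHz, 20.2 MHz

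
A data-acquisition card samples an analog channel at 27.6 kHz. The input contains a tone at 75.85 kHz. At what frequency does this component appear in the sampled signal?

6.95 kHz

75.85 kHz mod fs = 20.65 kHz.
20.65 kHz > fs/2 = 13.8 kHz, folds to fs − 20.65 kHz = 6.95 kHz.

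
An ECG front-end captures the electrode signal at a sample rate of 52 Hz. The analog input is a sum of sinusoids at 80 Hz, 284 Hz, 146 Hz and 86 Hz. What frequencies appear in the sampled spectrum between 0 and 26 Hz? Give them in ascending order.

10 Hz, 18 Hz, 24 Hz

fs/2 = 26 Hz.
80 Hz mod fs = 28 Hz.
28 Hz > fs/2 = 26 Hz, folds to fs − 28 Hz = 24 Hz.
284 Hz mod fs = 24 Hz.
24 Hz ≤ fs/2 = 26 Hz, appears at 24 Hz.
146 Hz mod fs = 42 Hz.
42 Hz > fs/2 = 26 Hz, folds to fs − 42 Hz = 10 Hz.
86 Hz mod fs = 34 Hz.
34 Hz > fs/2 = 26 Hz, folds to fs − 34 Hz = 18 Hz.
Distinct values: {10 Hz, 18 Hz, 24 Hz}.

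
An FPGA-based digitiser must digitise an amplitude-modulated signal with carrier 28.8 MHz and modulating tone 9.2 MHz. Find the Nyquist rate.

AM sidebands sit at fc ± fm = 19.6 MHz and 38 MHz.
Highest-frequency component: 38 MHz.
Nyquist rate = 2 × 38 MHz = 76 MHz.

76 MHz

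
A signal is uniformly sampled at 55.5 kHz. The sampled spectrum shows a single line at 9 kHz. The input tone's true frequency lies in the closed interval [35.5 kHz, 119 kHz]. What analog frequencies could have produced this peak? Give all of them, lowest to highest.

46.5 kHz, 64.5 kHz, 102 kHz

Frequencies that alias to 9 kHz are k·fs ± 9 kHz for integer k ≥ 0.
k=0: 9 kHz.
k=1: 46.5 kHz, 64.5 kHz.
k=2: 102 kHz, 120 kHz.
k=3: 157.5 kHz, 175.5 kHz.
Within [35.5 kHz, 119 kHz]: 46.5 kHz, 64.5 kHz, 102 kHz.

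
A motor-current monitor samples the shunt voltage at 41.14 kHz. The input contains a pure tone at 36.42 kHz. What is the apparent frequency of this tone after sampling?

36.42 kHz > fs/2 = 20.57 kHz, folds to fs − 36.42 kHz = 4.72 kHz.

4.72 kHz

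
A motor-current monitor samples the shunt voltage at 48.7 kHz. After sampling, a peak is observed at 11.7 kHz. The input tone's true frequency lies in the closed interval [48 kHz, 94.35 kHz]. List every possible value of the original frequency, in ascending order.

Frequencies that alias to 11.7 kHz are k·fs ± 11.7 kHz for integer k ≥ 0.
k=0: 11.7 kHz.
k=1: 37 kHz, 60.4 kHz.
k=2: 85.7 kHz, 109.1 kHz.
k=3: 134.4 kHz, 157.8 kHz.
Within [48 kHz, 94.35 kHz]: 60.4 kHz, 85.7 kHz.

60.4 kHz, 85.7 kHz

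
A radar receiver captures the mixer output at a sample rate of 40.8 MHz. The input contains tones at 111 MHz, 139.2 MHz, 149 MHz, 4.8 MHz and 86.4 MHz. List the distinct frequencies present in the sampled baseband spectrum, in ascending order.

4.8 MHz, 11.4 MHz, 14.2 MHz, 16.8 MHz

fs/2 = 20.4 MHz.
111 MHz mod fs = 29.4 MHz.
29.4 MHz > fs/2 = 20.4 MHz, folds to fs − 29.4 MHz = 11.4 MHz.
139.2 MHz mod fs = 16.8 MHz.
16.8 MHz ≤ fs/2 = 20.4 MHz, appears at 16.8 MHz.
149 MHz mod fs = 26.6 MHz.
26.6 MHz > fs/2 = 20.4 MHz, folds to fs − 26.6 MHz = 14.2 MHz.
4.8 MHz ≤ fs/2 = 20.4 MHz, passes unchanged.
86.4 MHz mod fs = 4.8 MHz.
4.8 MHz ≤ fs/2 = 20.4 MHz, appears at 4.8 MHz.
Distinct values: {4.8 MHz, 11.4 MHz, 14.2 MHz, 16.8 MHz}.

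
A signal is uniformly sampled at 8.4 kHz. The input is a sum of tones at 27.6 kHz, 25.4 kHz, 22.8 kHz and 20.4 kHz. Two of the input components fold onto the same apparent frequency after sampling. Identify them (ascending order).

22.8 kHz, 27.6 kHz

fs/2 = 4.2 kHz.
27.6 kHz mod fs = 2.4 kHz.
2.4 kHz ≤ fs/2 = 4.2 kHz, appears at 2.4 kHz.
25.4 kHz mod fs = 0.2 kHz.
0.2 kHz ≤ fs/2 = 4.2 kHz, appears at 0.2 kHz.
22.8 kHz mod fs = 6 kHz.
6 kHz > fs/2 = 4.2 kHz, folds to fs − 6 kHz = 2.4 kHz.
20.4 kHz mod fs = 3.6 kHz.
3.6 kHz ≤ fs/2 = 4.2 kHz, appears at 3.6 kHz.
22.8 kHz and 27.6 kHz both map to 2.4 kHz.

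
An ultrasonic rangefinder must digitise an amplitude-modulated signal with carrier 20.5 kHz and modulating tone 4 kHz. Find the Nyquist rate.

AM sidebands sit at fc ± fm = 16.5 kHz and 24.5 kHz.
Highest-frequency component: 24.5 kHz.
Nyquist rate = 2 × 24.5 kHz = 49 kHz.

49 kHz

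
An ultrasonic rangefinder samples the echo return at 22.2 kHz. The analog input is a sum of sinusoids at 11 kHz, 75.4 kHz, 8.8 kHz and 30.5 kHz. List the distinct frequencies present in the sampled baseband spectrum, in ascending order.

fs/2 = 11.1 kHz.
11 kHz ≤ fs/2 = 11.1 kHz, passes unchanged.
75.4 kHz mod fs = 8.8 kHz.
8.8 kHz ≤ fs/2 = 11.1 kHz, appears at 8.8 kHz.
8.8 kHz ≤ fs/2 = 11.1 kHz, passes unchanged.
30.5 kHz mod fs = 8.3 kHz.
8.3 kHz ≤ fs/2 = 11.1 kHz, appears at 8.3 kHz.
Distinct values: {8.3 kHz, 8.8 kHz, 11 kHz}.

8.3 kHz, 8.8 kHz, 11 kHz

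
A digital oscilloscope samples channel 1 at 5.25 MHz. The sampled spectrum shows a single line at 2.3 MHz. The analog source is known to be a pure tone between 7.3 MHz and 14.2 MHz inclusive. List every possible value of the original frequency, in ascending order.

7.55 MHz, 8.2 MHz, 12.8 MHz, 13.45 MHz

Frequencies that alias to 2.3 MHz are k·fs ± 2.3 MHz for integer k ≥ 0.
k=0: 2.3 MHz.
k=1: 2.95 MHz, 7.55 MHz.
k=2: 8.2 MHz, 12.8 MHz.
k=3: 13.45 MHz, 18.05 MHz.
k=4: 18.7 MHz, 23.3 MHz.
Within [7.3 MHz, 14.2 MHz]: 7.55 MHz, 8.2 MHz, 12.8 MHz, 13.45 MHz.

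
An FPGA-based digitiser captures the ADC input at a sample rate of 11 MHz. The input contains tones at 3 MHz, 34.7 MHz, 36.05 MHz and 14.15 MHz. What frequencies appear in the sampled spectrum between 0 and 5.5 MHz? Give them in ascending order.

1.7 MHz, 3 MHz, 3.05 MHz, 3.15 MHz

fs/2 = 5.5 MHz.
3 MHz ≤ fs/2 = 5.5 MHz, passes unchanged.
34.7 MHz mod fs = 1.7 MHz.
1.7 MHz ≤ fs/2 = 5.5 MHz, appears at 1.7 MHz.
36.05 MHz mod fs = 3.05 MHz.
3.05 MHz ≤ fs/2 = 5.5 MHz, appears at 3.05 MHz.
14.15 MHz mod fs = 3.15 MHz.
3.15 MHz ≤ fs/2 = 5.5 MHz, appears at 3.15 MHz.
Distinct values: {1.7 MHz, 3 MHz, 3.05 MHz, 3.15 MHz}.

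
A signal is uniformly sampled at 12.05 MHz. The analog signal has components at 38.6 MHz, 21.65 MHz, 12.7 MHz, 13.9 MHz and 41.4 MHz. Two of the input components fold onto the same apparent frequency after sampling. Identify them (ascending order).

fs/2 = 6.025 MHz.
38.6 MHz mod fs = 2.45 MHz.
2.45 MHz ≤ fs/2 = 6.025 MHz, appears at 2.45 MHz.
21.65 MHz mod fs = 9.6 MHz.
9.6 MHz > fs/2 = 6.025 MHz, folds to fs − 9.6 MHz = 2.45 MHz.
12.7 MHz mod fs = 0.65 MHz.
0.65 MHz ≤ fs/2 = 6.025 MHz, appears at 0.65 MHz.
13.9 MHz mod fs = 1.85 MHz.
1.85 MHz ≤ fs/2 = 6.025 MHz, appears at 1.85 MHz.
41.4 MHz mod fs = 5.25 MHz.
5.25 MHz ≤ fs/2 = 6.025 MHz, appears at 5.25 MHz.
21.65 MHz and 38.6 MHz both map to 2.45 MHz.

21.65 MHz, 38.6 MHz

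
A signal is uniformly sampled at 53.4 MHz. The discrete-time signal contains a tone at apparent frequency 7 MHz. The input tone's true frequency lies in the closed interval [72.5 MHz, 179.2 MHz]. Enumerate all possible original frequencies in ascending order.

99.8 MHz, 113.8 MHz, 153.2 MHz, 167.2 MHz

Frequencies that alias to 7 MHz are k·fs ± 7 MHz for integer k ≥ 0.
k=0: 7 MHz.
k=1: 46.4 MHz, 60.4 MHz.
k=2: 99.8 MHz, 113.8 MHz.
k=3: 153.2 MHz, 167.2 MHz.
k=4: 206.6 MHz, 220.6 MHz.
Within [72.5 MHz, 179.2 MHz]: 99.8 MHz, 113.8 MHz, 153.2 MHz, 167.2 MHz.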